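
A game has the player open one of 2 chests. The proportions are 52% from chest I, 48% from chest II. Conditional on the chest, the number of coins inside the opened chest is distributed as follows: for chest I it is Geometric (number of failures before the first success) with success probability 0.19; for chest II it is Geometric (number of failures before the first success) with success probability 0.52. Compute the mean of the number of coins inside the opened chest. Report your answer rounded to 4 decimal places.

2.6599

Component means — I: 4.26316; II: 0.923077.
E[X] = 0.52·4.26316 + 0.48·0.923077 = 2.65992.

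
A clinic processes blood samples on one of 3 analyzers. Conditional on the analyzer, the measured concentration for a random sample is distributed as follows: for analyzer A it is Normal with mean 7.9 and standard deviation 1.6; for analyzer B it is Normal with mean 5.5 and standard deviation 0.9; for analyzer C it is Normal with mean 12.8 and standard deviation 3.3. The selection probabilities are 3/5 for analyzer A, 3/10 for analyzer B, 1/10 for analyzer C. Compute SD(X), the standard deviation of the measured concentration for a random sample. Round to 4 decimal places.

2.6352

Per component, A: μ=7.9, E[X²]=64.97; B: μ=5.5, E[X²]=31.06; C: μ=12.8, E[X²]=174.73.
E[X] = 0.6·7.9 + 0.3·5.5 + 0.1·12.8 = 7.67.
E[X²] = 0.6·64.97 + 0.3·31.06 + 0.1·174.73 = 65.773.
Var(X) = E[X²] − (E[X])² = 65.773 − 58.8289 = 6.9441.
SD(X) = √6.9441 = 2.63517.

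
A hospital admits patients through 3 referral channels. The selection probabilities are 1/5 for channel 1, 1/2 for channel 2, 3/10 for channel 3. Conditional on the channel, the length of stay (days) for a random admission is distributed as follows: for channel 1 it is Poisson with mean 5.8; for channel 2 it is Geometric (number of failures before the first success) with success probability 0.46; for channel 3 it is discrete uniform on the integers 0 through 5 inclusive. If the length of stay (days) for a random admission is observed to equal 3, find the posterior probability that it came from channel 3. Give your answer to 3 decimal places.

Likelihoods P(X=3 | ·): 1: 0.098452; 2: 0.0724334; 3: 0.166667.
Posterior ∝ prior × likelihood. Numerator for 3: 0.3·0.166667 = 0.05.
Normalizing constant: 0.2·0.098452 + 0.5·0.0724334 + 0.3·0.166667 = 0.105907.
P(3 | observation) = 0.05 / 0.105907 = 0.472112.

0.472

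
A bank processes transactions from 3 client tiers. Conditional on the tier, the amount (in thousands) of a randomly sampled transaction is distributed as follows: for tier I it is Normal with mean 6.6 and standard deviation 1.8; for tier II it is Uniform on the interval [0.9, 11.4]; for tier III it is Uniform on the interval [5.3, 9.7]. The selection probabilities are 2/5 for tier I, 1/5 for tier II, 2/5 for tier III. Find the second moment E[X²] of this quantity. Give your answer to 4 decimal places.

51.2673

For each component E[X²] = Var + (mean)², giving I: 46.8; II: 47.01; III: 57.8633.
Overall E[X²] = 0.4·46.8 + 0.2·47.01 + 0.4·57.8633 = 51.2673.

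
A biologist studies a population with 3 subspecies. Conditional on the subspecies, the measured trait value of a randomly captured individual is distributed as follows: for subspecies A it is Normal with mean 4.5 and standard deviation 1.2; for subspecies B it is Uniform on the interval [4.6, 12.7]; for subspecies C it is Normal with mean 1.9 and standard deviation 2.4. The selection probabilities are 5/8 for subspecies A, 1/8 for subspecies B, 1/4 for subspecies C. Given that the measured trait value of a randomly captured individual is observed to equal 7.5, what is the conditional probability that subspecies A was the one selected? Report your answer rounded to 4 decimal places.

Likelihoods f(7.5 | ·): A: 0.0146069; B: 0.123457; C: 0.0109258.
Posterior ∝ prior × likelihood. Numerator for A: 0.625·0.0146069 = 0.00912932.
Normalizing constant: 0.625·0.0146069 + 0.125·0.123457 + 0.25·0.0109258 = 0.0272929.
P(A | observation) = 0.00912932 / 0.0272929 = 0.334495.

0.3345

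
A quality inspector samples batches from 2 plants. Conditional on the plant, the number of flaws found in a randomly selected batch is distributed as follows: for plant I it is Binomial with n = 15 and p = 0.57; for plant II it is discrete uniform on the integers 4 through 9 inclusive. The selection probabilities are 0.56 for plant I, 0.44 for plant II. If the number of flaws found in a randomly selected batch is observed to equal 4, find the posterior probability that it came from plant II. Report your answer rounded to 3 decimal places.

0.907

Likelihoods P(X=4 | ·): I: 0.0133901; II: 0.166667.
Posterior ∝ prior × likelihood. Numerator for II: 0.44·0.166667 = 0.0733333.
Normalizing constant: 0.56·0.0133901 + 0.44·0.166667 = 0.0808318.
P(II | observation) = 0.0733333 / 0.0808318 = 0.907234.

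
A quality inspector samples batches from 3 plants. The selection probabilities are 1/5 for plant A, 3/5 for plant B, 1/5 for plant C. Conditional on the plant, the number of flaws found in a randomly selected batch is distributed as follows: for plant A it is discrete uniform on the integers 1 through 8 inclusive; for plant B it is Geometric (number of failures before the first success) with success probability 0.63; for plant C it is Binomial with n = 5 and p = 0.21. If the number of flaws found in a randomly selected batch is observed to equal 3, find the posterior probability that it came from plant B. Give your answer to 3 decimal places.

0.344

Likelihoods P(X=3 | ·): A: 0.125; B: 0.0319114; C: 0.0577979.
Posterior ∝ prior × likelihood. Numerator for B: 0.6·0.0319114 = 0.0191468.
Normalizing constant: 0.2·0.125 + 0.6·0.0319114 + 0.2·0.0577979 = 0.0557064.
P(B | observation) = 0.0191468 / 0.0557064 = 0.34371.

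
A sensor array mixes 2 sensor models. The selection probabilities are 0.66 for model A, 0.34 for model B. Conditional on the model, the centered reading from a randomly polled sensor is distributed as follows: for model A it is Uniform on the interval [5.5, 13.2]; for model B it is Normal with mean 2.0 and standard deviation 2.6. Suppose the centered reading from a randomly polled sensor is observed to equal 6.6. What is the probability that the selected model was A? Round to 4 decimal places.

Likelihoods f(6.6 | ·): A: 0.12987; B: 0.0320795.
Posterior ∝ prior × likelihood. Numerator for A: 0.66·0.12987 = 0.0857143.
Normalizing constant: 0.66·0.12987 + 0.34·0.0320795 = 0.0966213.
P(A | observation) = 0.0857143 / 0.0966213 = 0.887116.

0.8871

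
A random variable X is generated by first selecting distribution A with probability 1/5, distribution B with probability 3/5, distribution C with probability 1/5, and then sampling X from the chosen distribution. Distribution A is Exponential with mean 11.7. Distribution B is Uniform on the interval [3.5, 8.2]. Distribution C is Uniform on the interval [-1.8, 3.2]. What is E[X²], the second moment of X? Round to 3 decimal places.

For each component E[X²] = Var + (mean)², giving A: 273.78; B: 36.0633; C: 2.57333.
Overall E[X²] = 0.2·273.78 + 0.6·36.0633 + 0.2·2.57333 = 76.9087.

76.909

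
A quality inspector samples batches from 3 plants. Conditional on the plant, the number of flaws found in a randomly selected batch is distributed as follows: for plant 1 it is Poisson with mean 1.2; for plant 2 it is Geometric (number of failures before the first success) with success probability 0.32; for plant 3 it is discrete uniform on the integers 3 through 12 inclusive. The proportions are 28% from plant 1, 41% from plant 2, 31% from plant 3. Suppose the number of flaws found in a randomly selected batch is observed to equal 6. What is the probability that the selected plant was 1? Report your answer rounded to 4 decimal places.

0.0079

Likelihoods P(X=6 | ·): 1: 0.00124911; 2: 0.0316376; 3: 0.1.
Posterior ∝ prior × likelihood. Numerator for 1: 0.28·0.00124911 = 0.000349752.
Normalizing constant: 0.28·0.00124911 + 0.41·0.0316376 + 0.31·0.1 = 0.0443212.
P(1 | observation) = 0.000349752 / 0.0443212 = 0.0078913.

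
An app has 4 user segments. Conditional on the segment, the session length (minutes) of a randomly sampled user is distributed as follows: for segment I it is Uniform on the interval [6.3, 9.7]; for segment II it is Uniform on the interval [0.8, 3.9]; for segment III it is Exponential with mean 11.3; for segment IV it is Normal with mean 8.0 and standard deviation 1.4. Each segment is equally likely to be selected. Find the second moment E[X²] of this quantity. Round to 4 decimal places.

For each component E[X²] = Var + (mean)², giving I: 64.9633; II: 6.32333; III: 255.38; IV: 65.96.
Overall E[X²] = 0.25·64.9633 + 0.25·6.32333 + 0.25·255.38 + 0.25·65.96 = 98.1567.

98.1567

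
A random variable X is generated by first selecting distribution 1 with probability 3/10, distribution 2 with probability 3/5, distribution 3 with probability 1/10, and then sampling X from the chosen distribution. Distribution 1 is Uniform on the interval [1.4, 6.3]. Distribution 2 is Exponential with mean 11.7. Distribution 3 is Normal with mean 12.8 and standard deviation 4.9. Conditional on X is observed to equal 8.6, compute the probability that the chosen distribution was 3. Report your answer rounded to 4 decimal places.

0.1865

Likelihoods f(8.6 | ·): 1: 0; 2: 0.0409816; 3: 0.0563868.
Posterior ∝ prior × likelihood. Numerator for 3: 0.1·0.0563868 = 0.00563868.
Normalizing constant: 0.3·0 + 0.6·0.0409816 + 0.1·0.0563868 = 0.0302276.
P(3 | observation) = 0.00563868 / 0.0302276 = 0.18654.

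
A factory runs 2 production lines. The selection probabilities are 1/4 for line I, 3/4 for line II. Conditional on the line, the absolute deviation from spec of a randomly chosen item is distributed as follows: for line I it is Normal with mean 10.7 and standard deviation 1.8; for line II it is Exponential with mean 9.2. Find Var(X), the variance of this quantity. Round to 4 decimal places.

Per component, I: μ=10.7, E[X²]=117.73; II: μ=9.2, E[X²]=169.28.
E[X] = 0.25·10.7 + 0.75·9.2 = 9.575.
E[X²] = 0.25·117.73 + 0.75·169.28 = 156.392.
Var(X) = E[X²] − (E[X])² = 156.392 − 91.6806 = 64.7119.

64.7119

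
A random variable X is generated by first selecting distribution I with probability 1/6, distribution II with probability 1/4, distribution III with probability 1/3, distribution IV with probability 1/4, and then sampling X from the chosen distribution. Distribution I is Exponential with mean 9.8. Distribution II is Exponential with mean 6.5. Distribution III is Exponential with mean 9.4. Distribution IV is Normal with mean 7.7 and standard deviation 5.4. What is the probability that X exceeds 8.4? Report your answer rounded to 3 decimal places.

0.388

Conditional on each component, P(X > 8.4): I: 0.424373; II: 0.274636; III: 0.409173; IV: 0.44843.
By total probability, P(X > 8.4) = 0.166667·0.424373 + 0.25·0.274636 + 0.333333·0.409173 + 0.25·0.44843 = 0.387886.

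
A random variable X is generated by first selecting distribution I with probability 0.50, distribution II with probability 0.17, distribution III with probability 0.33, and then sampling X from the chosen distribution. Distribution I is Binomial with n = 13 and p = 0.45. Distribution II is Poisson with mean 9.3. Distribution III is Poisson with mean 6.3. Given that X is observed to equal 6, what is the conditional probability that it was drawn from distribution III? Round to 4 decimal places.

Likelihoods P(X=6 | ·): I: 0.216936; II: 0.0821536; III: 0.159461.
Posterior ∝ prior × likelihood. Numerator for III: 0.33·0.159461 = 0.0526223.
Normalizing constant: 0.5·0.216936 + 0.17·0.0821536 + 0.33·0.159461 = 0.175056.
P(III | observation) = 0.0526223 / 0.175056 = 0.300602.

0.3006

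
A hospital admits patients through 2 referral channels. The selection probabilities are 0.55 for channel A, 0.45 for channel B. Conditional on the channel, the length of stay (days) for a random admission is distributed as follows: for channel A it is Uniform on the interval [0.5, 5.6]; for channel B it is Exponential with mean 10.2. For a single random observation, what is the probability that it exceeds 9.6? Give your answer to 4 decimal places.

Conditional on each channel, P(X > 9.6): A: 0; B: 0.390169.
By total probability, P(X > 9.6) = 0.55·0 + 0.45·0.390169 = 0.175576.

0.1756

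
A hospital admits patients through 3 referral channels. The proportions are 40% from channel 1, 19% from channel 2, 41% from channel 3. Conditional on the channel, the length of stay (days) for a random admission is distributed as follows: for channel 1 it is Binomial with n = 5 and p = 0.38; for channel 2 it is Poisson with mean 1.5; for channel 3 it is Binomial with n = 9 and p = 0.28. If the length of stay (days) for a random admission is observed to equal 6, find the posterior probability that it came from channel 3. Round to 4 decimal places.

Likelihoods P(X=6 | ·): 1: 0; 2: 0.00352999; 3: 0.0151086.
Posterior ∝ prior × likelihood. Numerator for 3: 0.41·0.0151086 = 0.00619454.
Normalizing constant: 0.4·0 + 0.19·0.00352999 + 0.41·0.0151086 = 0.00686523.
P(3 | observation) = 0.00619454 / 0.00686523 = 0.902305.

0.9023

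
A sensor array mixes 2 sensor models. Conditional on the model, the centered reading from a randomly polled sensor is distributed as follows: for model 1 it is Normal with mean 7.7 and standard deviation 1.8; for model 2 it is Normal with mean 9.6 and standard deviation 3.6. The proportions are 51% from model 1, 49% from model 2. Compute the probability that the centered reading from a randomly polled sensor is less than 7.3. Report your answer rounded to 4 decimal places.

0.3383

Conditional on each model, P(X < 7.3): 1: 0.41207; 2: 0.261448.
By total probability, P(X < 7.3) = 0.51·0.41207 + 0.49·0.261448 = 0.338265.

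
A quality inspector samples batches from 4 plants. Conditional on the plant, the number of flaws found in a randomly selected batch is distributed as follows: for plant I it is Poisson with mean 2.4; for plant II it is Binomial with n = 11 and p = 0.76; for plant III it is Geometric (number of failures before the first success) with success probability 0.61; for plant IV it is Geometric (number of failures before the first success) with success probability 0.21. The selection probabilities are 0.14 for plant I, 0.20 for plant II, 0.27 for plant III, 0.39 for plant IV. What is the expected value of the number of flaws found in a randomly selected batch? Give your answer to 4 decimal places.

3.6478

Component means — I: 2.4; II: 8.36; III: 0.639344; IV: 3.7619.
E[X] = 0.14·2.4 + 0.2·8.36 + 0.27·0.639344 + 0.39·3.7619 = 3.64777.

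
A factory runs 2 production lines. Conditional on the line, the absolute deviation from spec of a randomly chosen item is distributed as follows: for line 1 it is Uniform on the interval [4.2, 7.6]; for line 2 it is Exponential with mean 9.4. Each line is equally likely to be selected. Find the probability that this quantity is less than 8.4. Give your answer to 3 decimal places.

Conditional on each line, P(X < 8.4): 1: 1; 2: 0.590827.
By total probability, P(X < 8.4) = 0.5·1 + 0.5·0.590827 = 0.795413.

0.795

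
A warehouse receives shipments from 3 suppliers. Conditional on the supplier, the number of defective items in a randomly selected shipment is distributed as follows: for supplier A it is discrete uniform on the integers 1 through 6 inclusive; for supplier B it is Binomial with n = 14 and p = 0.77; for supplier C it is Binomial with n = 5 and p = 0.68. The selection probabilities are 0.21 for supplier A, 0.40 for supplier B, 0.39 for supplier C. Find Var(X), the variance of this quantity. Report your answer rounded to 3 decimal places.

Per component, A: μ=3.5, E[X²]=15.1667; B: μ=10.78, E[X²]=118.688; C: μ=3.4, E[X²]=12.648.
E[X] = 0.21·3.5 + 0.4·10.78 + 0.39·3.4 = 6.373.
E[X²] = 0.21·15.1667 + 0.4·118.688 + 0.39·12.648 = 55.5928.
Var(X) = E[X²] − (E[X])² = 55.5928 − 40.6151 = 14.9777.

14.978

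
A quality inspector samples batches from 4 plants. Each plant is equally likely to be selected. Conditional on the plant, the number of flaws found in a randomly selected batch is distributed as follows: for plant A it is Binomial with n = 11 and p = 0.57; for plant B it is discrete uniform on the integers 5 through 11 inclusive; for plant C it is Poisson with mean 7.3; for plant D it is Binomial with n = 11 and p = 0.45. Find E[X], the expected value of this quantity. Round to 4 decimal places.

Component means — A: 6.27; B: 8; C: 7.3; D: 4.95.
E[X] = 0.25·6.27 + 0.25·8 + 0.25·7.3 + 0.25·4.95 = 6.63.

6.6300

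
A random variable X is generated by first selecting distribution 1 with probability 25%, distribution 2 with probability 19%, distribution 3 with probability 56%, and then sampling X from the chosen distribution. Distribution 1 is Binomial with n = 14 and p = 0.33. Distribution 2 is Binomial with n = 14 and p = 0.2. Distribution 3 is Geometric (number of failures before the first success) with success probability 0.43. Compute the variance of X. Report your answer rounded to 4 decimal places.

Per component, 1: μ=4.62, E[X²]=24.4398; 2: μ=2.8, E[X²]=10.08; 3: μ=1.32558, E[X²]=4.83991.
E[X] = 0.25·4.62 + 0.19·2.8 + 0.56·1.32558 = 2.42933.
E[X²] = 0.25·24.4398 + 0.19·10.08 + 0.56·4.83991 = 10.7355.
Var(X) = E[X²] − (E[X])² = 10.7355 − 5.90162 = 4.83388.

4.8339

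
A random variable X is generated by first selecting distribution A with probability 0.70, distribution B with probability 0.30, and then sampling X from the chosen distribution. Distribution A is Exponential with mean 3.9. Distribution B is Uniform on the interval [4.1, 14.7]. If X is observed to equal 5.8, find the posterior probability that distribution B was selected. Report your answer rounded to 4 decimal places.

0.4110

Likelihoods f(5.8 | ·): A: 0.0579511; B: 0.0943396.
Posterior ∝ prior × likelihood. Numerator for B: 0.3·0.0943396 = 0.0283019.
Normalizing constant: 0.7·0.0579511 + 0.3·0.0943396 = 0.0688676.
P(B | observation) = 0.0283019 / 0.0688676 = 0.410961.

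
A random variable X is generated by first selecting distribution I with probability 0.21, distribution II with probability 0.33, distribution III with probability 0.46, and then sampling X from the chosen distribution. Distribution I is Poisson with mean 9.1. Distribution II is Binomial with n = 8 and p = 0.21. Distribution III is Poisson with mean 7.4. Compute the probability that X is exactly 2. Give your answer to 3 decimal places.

0.108

Conditional on each component, P(X = 2): I: 0.00462352; II: 0.300164; III: 0.0167361.
By total probability, P(X = 2) = 0.21·0.00462352 + 0.33·0.300164 + 0.46·0.0167361 = 0.107724.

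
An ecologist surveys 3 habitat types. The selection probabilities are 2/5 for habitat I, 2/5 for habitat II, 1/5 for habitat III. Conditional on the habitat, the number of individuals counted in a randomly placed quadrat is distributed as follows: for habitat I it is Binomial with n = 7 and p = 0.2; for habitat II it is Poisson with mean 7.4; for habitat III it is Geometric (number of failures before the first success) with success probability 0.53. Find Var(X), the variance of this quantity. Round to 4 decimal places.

12.9175

Per component, I: μ=1.4, E[X²]=3.08; II: μ=7.4, E[X²]=62.16; III: μ=0.886792, E[X²]=2.45959.
E[X] = 0.4·1.4 + 0.4·7.4 + 0.2·0.886792 = 3.69736.
E[X²] = 0.4·3.08 + 0.4·62.16 + 0.2·2.45959 = 26.5879.
Var(X) = E[X²] − (E[X])² = 26.5879 − 13.6705 = 12.9175.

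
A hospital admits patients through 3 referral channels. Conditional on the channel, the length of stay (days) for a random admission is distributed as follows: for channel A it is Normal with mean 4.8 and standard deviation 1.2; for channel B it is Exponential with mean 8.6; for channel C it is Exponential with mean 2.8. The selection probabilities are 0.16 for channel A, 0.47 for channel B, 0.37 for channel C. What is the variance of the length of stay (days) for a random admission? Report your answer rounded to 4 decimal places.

Per component, A: μ=4.8, E[X²]=24.48; B: μ=8.6, E[X²]=147.92; C: μ=2.8, E[X²]=15.68.
E[X] = 0.16·4.8 + 0.47·8.6 + 0.37·2.8 = 5.846.
E[X²] = 0.16·24.48 + 0.47·147.92 + 0.37·15.68 = 79.2408.
Var(X) = E[X²] − (E[X])² = 79.2408 − 34.1757 = 45.0651.

45.0651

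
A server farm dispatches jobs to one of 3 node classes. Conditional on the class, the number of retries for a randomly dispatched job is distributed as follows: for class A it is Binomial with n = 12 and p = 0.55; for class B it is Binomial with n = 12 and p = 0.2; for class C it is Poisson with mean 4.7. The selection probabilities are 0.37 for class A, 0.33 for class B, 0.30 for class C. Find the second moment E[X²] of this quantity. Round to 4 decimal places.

For each component E[X²] = Var + (mean)², giving A: 46.53; B: 7.68; C: 26.79.
Overall E[X²] = 0.37·46.53 + 0.33·7.68 + 0.3·26.79 = 27.7875.

27.7875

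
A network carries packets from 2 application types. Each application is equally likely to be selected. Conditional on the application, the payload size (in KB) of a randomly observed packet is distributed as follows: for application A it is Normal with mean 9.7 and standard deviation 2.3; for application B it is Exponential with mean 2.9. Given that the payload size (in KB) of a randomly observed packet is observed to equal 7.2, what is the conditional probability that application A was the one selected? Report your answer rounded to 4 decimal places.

Likelihoods f(7.2 | ·): A: 0.096079; B: 0.0287974.
Posterior ∝ prior × likelihood. Numerator for A: 0.5·0.096079 = 0.0480395.
Normalizing constant: 0.5·0.096079 + 0.5·0.0287974 = 0.0624382.
P(A | observation) = 0.0480395 / 0.0624382 = 0.769393.

0.7694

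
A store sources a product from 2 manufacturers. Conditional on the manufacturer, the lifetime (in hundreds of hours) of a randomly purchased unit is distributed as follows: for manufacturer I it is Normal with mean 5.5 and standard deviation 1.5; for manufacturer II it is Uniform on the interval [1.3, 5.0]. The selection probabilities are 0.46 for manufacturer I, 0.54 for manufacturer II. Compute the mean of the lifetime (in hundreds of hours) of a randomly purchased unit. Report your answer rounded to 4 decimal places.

Component means — I: 5.5; II: 3.15.
E[X] = 0.46·5.5 + 0.54·3.15 = 4.231.

4.2310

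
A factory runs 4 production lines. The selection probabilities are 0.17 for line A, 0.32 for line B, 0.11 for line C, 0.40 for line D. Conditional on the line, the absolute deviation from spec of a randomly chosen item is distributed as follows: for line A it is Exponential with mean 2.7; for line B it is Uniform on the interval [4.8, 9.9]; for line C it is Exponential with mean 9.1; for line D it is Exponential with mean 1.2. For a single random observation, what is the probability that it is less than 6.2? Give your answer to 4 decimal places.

Conditional on each line, P(X < 6.2): A: 0.899369; B: 0.27451; C: 0.494051; D: 0.994296.
By total probability, P(X < 6.2) = 0.17·0.899369 + 0.32·0.27451 + 0.11·0.494051 + 0.4·0.994296 = 0.6928.

0.6928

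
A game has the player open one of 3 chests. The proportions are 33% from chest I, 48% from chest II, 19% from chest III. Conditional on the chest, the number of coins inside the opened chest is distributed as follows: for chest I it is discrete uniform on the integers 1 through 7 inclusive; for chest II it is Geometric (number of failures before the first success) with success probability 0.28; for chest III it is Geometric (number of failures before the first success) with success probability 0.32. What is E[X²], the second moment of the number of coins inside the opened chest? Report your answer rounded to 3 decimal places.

For each component E[X²] = Var + (mean)², giving I: 20; II: 15.7959; III: 11.1562.
Overall E[X²] = 0.33·20 + 0.48·15.7959 + 0.19·11.1562 = 16.3017.

16.302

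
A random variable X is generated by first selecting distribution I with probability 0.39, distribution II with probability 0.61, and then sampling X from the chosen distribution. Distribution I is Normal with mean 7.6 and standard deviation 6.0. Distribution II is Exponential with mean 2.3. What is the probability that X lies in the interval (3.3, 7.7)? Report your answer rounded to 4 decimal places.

Conditional on each component, P(3.3 < X < 7.7): I: 0.269859; II: 0.203006.
By total probability, P(3.3 < X < 7.7) = 0.39·0.269859 + 0.61·0.203006 = 0.229079.

0.2291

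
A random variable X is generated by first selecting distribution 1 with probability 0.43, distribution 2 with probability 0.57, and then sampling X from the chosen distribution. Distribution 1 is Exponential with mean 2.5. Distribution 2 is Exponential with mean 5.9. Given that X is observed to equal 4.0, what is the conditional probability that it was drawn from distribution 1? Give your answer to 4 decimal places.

0.4145

Likelihoods f(4.0 | ·): 1: 0.0807586; 2: 0.0860421.
Posterior ∝ prior × likelihood. Numerator for 1: 0.43·0.0807586 = 0.0347262.
Normalizing constant: 0.43·0.0807586 + 0.57·0.0860421 = 0.0837702.
P(1 | observation) = 0.0347262 / 0.0837702 = 0.414541.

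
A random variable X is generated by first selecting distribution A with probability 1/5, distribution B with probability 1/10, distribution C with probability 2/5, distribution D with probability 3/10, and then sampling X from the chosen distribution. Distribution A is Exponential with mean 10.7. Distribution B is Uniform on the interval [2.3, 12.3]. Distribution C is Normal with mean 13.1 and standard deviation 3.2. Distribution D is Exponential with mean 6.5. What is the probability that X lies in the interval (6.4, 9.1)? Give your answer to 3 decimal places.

0.125

Conditional on each component, P(6.4 < X < 9.1): A: 0.122623; B: 0.27; C: 0.0875086; D: 0.126986.
By total probability, P(6.4 < X < 9.1) = 0.2·0.122623 + 0.1·0.27 + 0.4·0.0875086 + 0.3·0.126986 = 0.124624.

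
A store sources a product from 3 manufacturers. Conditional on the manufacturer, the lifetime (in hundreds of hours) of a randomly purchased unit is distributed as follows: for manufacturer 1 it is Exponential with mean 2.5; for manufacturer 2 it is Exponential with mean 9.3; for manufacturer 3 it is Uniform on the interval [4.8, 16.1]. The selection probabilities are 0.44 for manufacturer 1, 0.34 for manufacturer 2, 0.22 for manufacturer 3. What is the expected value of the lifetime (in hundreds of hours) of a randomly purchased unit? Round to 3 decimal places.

6.561

Component means — 1: 2.5; 2: 9.3; 3: 10.45.
E[X] = 0.44·2.5 + 0.34·9.3 + 0.22·10.45 = 6.561.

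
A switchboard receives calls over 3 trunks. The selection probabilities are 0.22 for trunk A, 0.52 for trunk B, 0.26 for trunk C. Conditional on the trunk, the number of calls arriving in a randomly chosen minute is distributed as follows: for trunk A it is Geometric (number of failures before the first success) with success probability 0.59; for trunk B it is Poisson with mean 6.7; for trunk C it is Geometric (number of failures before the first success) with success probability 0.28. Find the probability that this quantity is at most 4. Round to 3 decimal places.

Conditional on each trunk, P(X ≤ 4): A: 0.988414; B: 0.202159; C: 0.806508.
By total probability, P(X ≤ 4) = 0.22·0.988414 + 0.52·0.202159 + 0.26·0.806508 = 0.532266.

0.532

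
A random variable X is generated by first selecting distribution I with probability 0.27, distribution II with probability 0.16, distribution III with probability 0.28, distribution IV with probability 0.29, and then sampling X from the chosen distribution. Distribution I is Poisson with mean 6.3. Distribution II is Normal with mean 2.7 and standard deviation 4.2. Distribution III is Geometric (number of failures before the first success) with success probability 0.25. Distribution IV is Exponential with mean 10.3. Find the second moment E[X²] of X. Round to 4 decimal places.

For each component E[X²] = Var + (mean)², giving I: 45.99; II: 24.93; III: 21; IV: 212.18.
Overall E[X²] = 0.27·45.99 + 0.16·24.93 + 0.28·21 + 0.29·212.18 = 83.8183.

83.8183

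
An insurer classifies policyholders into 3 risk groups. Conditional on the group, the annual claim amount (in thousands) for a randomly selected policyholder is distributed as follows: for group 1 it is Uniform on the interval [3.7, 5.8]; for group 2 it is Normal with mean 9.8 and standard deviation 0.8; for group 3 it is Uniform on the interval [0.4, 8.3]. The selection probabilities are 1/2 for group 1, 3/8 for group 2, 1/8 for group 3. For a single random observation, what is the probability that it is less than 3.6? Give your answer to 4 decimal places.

Conditional on each group, P(X < 3.6): 1: 0; 2: 4.60743e-15; 3: 0.405063.
By total probability, P(X < 3.6) = 0.5·0 + 0.375·4.60743e-15 + 0.125·0.405063 = 0.0506329.

0.0506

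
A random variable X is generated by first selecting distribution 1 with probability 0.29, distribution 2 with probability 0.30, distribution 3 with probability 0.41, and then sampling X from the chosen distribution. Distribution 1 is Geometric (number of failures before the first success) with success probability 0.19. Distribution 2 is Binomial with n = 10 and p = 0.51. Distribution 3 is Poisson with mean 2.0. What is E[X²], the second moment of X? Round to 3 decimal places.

22.790

For each component E[X²] = Var + (mean)², giving 1: 40.6122; 2: 28.509; 3: 6.
Overall E[X²] = 0.29·40.6122 + 0.3·28.509 + 0.41·6 = 22.7902.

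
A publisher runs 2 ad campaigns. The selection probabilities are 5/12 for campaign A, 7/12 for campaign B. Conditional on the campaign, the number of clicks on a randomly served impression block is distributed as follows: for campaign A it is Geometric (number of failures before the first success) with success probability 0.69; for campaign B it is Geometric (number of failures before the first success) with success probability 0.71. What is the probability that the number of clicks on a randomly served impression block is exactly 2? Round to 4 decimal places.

Conditional on each campaign, P(X = 2): A: 0.066309; B: 0.059711.
By total probability, P(X = 2) = 0.416667·0.066309 + 0.583333·0.059711 = 0.0624602.

0.0625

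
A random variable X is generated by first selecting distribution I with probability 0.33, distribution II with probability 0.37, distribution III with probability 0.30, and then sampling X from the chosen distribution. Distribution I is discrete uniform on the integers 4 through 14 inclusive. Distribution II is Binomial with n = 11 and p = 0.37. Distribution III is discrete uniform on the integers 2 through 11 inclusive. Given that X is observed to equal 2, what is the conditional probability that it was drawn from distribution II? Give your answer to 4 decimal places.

0.5921

Likelihoods P(X=2 | ·): I: 0; II: 0.117715; III: 0.1.
Posterior ∝ prior × likelihood. Numerator for II: 0.37·0.117715 = 0.0435545.
Normalizing constant: 0.33·0 + 0.37·0.117715 + 0.3·0.1 = 0.0735545.
P(II | observation) = 0.0435545 / 0.0735545 = 0.592139.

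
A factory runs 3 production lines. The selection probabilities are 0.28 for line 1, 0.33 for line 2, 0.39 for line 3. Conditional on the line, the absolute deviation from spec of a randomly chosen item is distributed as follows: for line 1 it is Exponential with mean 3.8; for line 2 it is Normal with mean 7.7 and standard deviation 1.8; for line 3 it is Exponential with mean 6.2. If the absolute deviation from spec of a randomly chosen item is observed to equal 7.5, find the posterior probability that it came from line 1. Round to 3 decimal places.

Likelihoods f(7.5 | ·): 1: 0.0365642; 2: 0.220271; 3: 0.0481119.
Posterior ∝ prior × likelihood. Numerator for 1: 0.28·0.0365642 = 0.010238.
Normalizing constant: 0.28·0.0365642 + 0.33·0.220271 + 0.39·0.0481119 = 0.101691.
P(1 | observation) = 0.010238 / 0.101691 = 0.100677.

0.101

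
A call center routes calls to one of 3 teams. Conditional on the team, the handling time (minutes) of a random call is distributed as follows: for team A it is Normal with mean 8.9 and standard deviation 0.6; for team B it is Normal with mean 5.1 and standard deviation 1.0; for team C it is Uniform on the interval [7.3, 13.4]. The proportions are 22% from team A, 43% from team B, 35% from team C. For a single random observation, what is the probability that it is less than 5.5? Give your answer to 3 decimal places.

Conditional on each team, P(X < 5.5): A: 7.28011e-09; B: 0.655422; C: 0.
By total probability, P(X < 5.5) = 0.22·7.28011e-09 + 0.43·0.655422 + 0.35·0 = 0.281831.

0.282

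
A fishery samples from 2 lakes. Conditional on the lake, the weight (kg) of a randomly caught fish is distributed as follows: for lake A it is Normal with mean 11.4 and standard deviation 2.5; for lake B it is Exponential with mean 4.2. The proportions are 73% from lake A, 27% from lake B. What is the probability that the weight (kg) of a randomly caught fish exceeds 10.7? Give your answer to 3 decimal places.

Conditional on each lake, P(X > 10.7): A: 0.610261; B: 0.0782678.
By total probability, P(X > 10.7) = 0.73·0.610261 + 0.27·0.0782678 = 0.466623.

0.467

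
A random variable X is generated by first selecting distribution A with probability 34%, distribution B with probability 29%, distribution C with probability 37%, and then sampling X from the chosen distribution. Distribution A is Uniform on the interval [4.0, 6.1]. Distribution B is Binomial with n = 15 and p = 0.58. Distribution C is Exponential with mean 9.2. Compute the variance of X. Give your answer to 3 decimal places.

Per component, A: μ=5.05, E[X²]=25.87; B: μ=8.7, E[X²]=79.344; C: μ=9.2, E[X²]=169.28.
E[X] = 0.34·5.05 + 0.29·8.7 + 0.37·9.2 = 7.644.
E[X²] = 0.34·25.87 + 0.29·79.344 + 0.37·169.28 = 94.4392.
Var(X) = E[X²] − (E[X])² = 94.4392 − 58.4307 = 36.0084.

36.008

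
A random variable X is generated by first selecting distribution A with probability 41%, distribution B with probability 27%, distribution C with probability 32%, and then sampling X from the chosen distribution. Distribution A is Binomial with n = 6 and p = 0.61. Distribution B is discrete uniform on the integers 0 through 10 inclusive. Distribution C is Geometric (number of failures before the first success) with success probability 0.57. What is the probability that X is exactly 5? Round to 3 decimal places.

0.108

Conditional on each component, P(X = 5): A: 0.197636; B: 0.0909091; C: 0.00837948.
By total probability, P(X = 5) = 0.41·0.197636 + 0.27·0.0909091 + 0.32·0.00837948 = 0.108257.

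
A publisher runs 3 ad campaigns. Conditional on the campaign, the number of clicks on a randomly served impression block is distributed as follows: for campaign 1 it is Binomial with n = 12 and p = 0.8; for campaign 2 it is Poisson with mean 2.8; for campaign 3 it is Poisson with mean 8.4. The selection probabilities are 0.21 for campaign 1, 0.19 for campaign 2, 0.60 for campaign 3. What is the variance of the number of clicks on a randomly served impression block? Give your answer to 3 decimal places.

Per component, 1: μ=9.6, E[X²]=94.08; 2: μ=2.8, E[X²]=10.64; 3: μ=8.4, E[X²]=78.96.
E[X] = 0.21·9.6 + 0.19·2.8 + 0.6·8.4 = 7.588.
E[X²] = 0.21·94.08 + 0.19·10.64 + 0.6·78.96 = 69.1544.
Var(X) = E[X²] − (E[X])² = 69.1544 − 57.5777 = 11.5767.

11.577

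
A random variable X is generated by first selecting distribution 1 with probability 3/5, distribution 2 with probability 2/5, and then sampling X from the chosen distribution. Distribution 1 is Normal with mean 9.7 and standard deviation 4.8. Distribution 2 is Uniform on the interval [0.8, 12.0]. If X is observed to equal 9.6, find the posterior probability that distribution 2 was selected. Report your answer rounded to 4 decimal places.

0.4174

Likelihoods f(9.6 | ·): 1: 0.0830949; 2: 0.0892857.
Posterior ∝ prior × likelihood. Numerator for 2: 0.4·0.0892857 = 0.0357143.
Normalizing constant: 0.6·0.0830949 + 0.4·0.0892857 = 0.0855712.
P(2 | observation) = 0.0357143 / 0.0855712 = 0.417363.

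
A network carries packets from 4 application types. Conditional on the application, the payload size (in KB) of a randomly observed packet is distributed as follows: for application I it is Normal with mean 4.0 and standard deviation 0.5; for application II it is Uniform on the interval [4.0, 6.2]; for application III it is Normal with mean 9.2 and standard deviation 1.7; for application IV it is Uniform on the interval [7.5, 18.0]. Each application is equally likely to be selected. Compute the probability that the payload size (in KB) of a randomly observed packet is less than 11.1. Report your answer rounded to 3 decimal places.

Conditional on each application, P(X < 11.1): I: 1; II: 1; III: 0.868141; IV: 0.342857.
By total probability, P(X < 11.1) = 0.25·1 + 0.25·1 + 0.25·0.868141 + 0.25·0.342857 = 0.80275.

0.803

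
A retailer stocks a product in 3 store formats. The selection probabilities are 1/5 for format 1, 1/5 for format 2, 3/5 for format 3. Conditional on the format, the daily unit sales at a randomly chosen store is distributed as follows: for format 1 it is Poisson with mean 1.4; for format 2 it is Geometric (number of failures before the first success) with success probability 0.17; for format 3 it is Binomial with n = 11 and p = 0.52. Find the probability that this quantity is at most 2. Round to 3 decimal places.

Conditional on each format, P(X ≤ 2): 1: 0.833498; 2: 0.428213; 3: 0.0241413.
By total probability, P(X ≤ 2) = 0.2·0.833498 + 0.2·0.428213 + 0.6·0.0241413 = 0.266827.

0.267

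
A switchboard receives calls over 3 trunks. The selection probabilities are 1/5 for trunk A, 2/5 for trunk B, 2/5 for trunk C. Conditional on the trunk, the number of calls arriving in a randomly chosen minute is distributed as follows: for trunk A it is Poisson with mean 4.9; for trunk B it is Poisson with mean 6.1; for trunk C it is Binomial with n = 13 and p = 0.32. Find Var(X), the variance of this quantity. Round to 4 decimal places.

Per component, A: μ=4.9, E[X²]=28.91; B: μ=6.1, E[X²]=43.31; C: μ=4.16, E[X²]=20.1344.
E[X] = 0.2·4.9 + 0.4·6.1 + 0.4·4.16 = 5.084.
E[X²] = 0.2·28.91 + 0.4·43.31 + 0.4·20.1344 = 31.1598.
Var(X) = E[X²] − (E[X])² = 31.1598 − 25.8471 = 5.3127.

5.3127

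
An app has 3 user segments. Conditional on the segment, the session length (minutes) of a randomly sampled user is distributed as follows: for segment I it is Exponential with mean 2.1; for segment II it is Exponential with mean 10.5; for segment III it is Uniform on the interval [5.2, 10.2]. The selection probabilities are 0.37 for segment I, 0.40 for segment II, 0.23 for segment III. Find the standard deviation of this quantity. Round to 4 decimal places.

Per component, I: μ=2.1, E[X²]=8.82; II: μ=10.5, E[X²]=220.5; III: μ=7.7, E[X²]=61.3733.
E[X] = 0.37·2.1 + 0.4·10.5 + 0.23·7.7 = 6.748.
E[X²] = 0.37·8.82 + 0.4·220.5 + 0.23·61.3733 = 105.579.
Var(X) = E[X²] − (E[X])² = 105.579 − 45.5355 = 60.0438.
SD(X) = √60.0438 = 7.74879.

7.7488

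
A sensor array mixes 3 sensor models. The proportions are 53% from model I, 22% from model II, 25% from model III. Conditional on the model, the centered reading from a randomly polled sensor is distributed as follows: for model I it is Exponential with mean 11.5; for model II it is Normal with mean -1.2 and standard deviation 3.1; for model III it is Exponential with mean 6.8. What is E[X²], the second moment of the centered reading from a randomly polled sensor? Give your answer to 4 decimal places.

For each component E[X²] = Var + (mean)², giving I: 264.5; II: 11.05; III: 92.48.
Overall E[X²] = 0.53·264.5 + 0.22·11.05 + 0.25·92.48 = 165.736.

165.7360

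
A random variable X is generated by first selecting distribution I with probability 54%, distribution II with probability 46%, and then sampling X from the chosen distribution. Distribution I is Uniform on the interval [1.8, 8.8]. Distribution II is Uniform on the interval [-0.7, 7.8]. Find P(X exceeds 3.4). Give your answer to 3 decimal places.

0.655

Conditional on each component, P(X > 3.4): I: 0.771429; II: 0.517647.
By total probability, P(X > 3.4) = 0.54·0.771429 + 0.46·0.517647 = 0.654689.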